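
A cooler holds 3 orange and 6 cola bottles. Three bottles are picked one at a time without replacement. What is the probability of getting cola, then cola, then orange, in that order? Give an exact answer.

5/28

Chain rule:
P = 6/9 × 5/8 × 3/7 = 90/504 = 5/28.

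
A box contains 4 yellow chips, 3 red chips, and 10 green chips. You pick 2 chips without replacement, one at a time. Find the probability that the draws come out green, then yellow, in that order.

5/34

Multiply the probability of each draw given the previous ones:
P = 10/17 × 4/16 = 40/272 = 5/34.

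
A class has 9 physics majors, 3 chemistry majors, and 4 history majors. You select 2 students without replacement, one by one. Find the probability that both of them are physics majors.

3/10

P(all physics majors) = 9/16 × 8/15 = 72/240 = 3/10.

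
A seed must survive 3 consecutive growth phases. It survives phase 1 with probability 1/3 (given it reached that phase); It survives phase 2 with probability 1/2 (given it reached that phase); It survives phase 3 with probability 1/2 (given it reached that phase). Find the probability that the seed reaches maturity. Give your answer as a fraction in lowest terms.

Each stage is reached only if all earlier stages succeed, so
P = 1/3 × 1/2 × 1/2 = 1/12.

1/12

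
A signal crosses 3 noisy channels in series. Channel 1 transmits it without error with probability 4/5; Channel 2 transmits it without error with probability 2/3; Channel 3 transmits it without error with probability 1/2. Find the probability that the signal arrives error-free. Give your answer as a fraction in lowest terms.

4/15

Each stage is reached only if all earlier stages succeed, so
P = 4/5 × 2/3 × 1/2 = 8/30 = 4/15.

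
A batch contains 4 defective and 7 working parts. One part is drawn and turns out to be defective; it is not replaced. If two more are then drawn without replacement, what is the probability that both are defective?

With the first part removed, 3 defective remain out of 10.
P = 3/10 × 2/9 = 6/90 = 1/15.

1/15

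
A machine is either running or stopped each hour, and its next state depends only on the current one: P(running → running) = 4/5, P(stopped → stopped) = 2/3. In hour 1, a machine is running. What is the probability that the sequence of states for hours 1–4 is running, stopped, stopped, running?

2/45

Hour 1 is given. For each transition, use the conditional probability from the current state:
P(stopped | running) = 1/5; P(stopped | stopped) = 2/3; P(running | stopped) = 1/3.
P = 1/5 × 2/3 × 1/3 = 2/45.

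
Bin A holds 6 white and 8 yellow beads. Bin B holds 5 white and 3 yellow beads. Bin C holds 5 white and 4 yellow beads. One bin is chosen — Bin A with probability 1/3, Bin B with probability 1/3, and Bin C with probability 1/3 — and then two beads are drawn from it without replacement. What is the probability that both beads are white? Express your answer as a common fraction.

655/2457

From Bin A: P(both white) = (6/14)(5/13) = 15/91.
From Bin B: P(both white) = (5/8)(4/7) = 5/14.
From Bin C: P(both white) = (5/9)(4/8) = 5/18.
Total probability = (1/3)(15/91) + (1/3)(5/14) + (1/3)(5/18) = 655/2457.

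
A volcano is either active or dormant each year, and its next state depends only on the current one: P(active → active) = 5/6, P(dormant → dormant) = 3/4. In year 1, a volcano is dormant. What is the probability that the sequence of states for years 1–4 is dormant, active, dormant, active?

Year 1 is given. For each transition, use the conditional probability from the current state:
P(active | dormant) = 1/4; P(dormant | active) = 1/6; P(active | dormant) = 1/4.
P = 1/4 × 1/6 × 1/4 = 1/96.

1/96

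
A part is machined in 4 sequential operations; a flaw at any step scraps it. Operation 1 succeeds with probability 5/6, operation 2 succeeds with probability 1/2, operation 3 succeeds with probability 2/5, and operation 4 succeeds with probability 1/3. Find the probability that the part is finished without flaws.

The events are sequential, so multiply the conditional probabilities:
P = 5/6 × 1/2 × 2/5 × 1/3 = 10/180 = 1/18.

1/18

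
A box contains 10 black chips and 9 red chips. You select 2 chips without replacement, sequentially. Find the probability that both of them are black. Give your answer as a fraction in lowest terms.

5/19

P = 10/19 × 9/18 = 90/342 = 5/19.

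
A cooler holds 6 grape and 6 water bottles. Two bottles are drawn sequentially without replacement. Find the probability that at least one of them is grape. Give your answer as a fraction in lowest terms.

17/22

P(no grape) = 6/12 × 5/11 = 30/132 = 5/22.
P(at least one) = 1 − 5/22 = 17/22.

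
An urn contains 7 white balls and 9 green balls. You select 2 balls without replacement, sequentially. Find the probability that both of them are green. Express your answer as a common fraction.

P(every draw is green) = 9/16 × 8/15 = 72/240 = 3/10.

3/10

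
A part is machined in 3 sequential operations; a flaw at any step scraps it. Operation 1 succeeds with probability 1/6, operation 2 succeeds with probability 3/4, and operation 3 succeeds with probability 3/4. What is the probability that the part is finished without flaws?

Multiplying along the chain,
P = 1/6 × 3/4 × 3/4 = 9/96 = 3/32.

3/32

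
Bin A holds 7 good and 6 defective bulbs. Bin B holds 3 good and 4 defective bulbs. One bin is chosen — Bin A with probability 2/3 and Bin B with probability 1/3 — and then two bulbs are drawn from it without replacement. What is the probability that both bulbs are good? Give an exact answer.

From Bin A: P(both good) = (7/13)(6/12) = 7/26.
From Bin B: P(both good) = (3/7)(2/6) = 1/7.
Total probability = (2/3)(7/26) + (1/3)(1/7) = 62/273.

62/273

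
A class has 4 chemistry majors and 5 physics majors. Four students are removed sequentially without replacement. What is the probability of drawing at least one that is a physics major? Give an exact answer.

125/126

P(no physics majors) = 4/9 × 3/8 × 2/7 × 1/6 = 24/3024 = 1/126.
P(at least one) = 1 − 1/126 = 125/126.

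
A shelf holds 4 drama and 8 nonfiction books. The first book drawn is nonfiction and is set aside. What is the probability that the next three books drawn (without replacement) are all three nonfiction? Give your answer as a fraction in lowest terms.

After the first draw, 7 of the remaining 11 books are nonfiction.
P = 7/11 × 6/10 × 5/9 = 210/990 = 7/33.

7/33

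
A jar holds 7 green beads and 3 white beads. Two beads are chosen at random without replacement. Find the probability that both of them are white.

1/15

P(every draw is white) = 3/10 × 2/9 = 6/90 = 1/15.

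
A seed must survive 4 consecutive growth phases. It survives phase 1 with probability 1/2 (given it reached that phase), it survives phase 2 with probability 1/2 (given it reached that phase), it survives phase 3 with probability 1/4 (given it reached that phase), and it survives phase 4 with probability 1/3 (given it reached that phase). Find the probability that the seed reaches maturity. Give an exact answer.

Multiplying along the chain,
P = 1/2 × 1/2 × 1/4 × 1/3 = 1/48.

1/48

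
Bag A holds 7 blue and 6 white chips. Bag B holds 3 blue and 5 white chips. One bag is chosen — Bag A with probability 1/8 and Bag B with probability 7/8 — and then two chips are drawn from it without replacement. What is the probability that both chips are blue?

From Bag A: P(both blue) = (7/13)(6/12) = 7/26.
From Bag B: P(both blue) = (3/8)(2/7) = 3/28.
Total probability = (1/8)(7/26) + (7/8)(3/28) = 53/416.

53/416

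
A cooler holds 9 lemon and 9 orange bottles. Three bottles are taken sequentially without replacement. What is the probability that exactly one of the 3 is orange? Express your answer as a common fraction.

27/68

One ordering (orange drawn first) has probability 9/18 × 9/17 × 8/16 = 648/4896 = 9/68.
There are C(3,1) = 3 such orderings, each equally likely, so P = 3 × 9/68 = 27/68.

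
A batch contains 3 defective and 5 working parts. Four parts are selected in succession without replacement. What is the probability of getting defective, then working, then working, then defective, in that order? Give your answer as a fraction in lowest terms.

1/14

Multiply the probability of each draw given the previous ones:
P = 3/8 × 5/7 × 4/6 × 2/5 = 120/1680 = 1/14.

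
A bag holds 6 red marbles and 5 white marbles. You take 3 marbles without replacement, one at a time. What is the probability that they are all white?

2/33

P(every draw is white) = 5/11 × 4/10 × 3/9 = 60/990 = 2/33.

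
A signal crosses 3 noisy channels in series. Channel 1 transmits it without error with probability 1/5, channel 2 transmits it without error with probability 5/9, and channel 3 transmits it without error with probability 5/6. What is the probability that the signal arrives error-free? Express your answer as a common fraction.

5/54

Each stage is reached only if all earlier stages succeed, so
P = 1/5 × 5/9 × 5/6 = 25/270 = 5/54.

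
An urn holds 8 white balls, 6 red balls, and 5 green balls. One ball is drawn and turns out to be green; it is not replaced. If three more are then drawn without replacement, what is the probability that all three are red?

After the first draw, 6 of the remaining 18 balls are red.
P = 6/18 × 5/17 × 4/16 = 120/4896 = 5/204.

5/204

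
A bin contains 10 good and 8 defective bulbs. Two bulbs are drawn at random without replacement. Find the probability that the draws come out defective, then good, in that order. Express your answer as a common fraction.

Chain rule:
P = 8/18 × 10/17 = 80/306 = 40/153.

40/153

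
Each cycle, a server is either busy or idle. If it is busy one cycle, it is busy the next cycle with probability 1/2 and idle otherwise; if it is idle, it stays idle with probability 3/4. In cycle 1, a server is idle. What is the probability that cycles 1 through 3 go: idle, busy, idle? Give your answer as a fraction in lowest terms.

1/8

Cycle 1 is given. For each transition, use the conditional probability from the current state:
P(busy | idle) = 1/4; P(idle | busy) = 1/2.
P = 1/4 × 1/2 = 1/8.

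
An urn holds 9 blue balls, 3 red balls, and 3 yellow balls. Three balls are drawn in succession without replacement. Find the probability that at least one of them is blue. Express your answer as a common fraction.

87/91

P(no blue) = 6/15 × 5/14 × 4/13 = 120/2730 = 4/91.
P(at least one) = 1 − 4/91 = 87/91.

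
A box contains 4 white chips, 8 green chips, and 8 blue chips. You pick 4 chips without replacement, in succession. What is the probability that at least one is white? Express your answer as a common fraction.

P(no white) = 16/20 × 15/19 × 14/18 × 13/17 = 43680/116280 = 364/969.
P(at least one) = 1 − 364/969 = 605/969.

605/969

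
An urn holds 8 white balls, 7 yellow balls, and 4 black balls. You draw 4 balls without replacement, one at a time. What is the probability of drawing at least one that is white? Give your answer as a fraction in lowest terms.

P(no white) = 11/19 × 10/18 × 9/17 × 8/16 = 7920/93024 = 55/646.
P(at least one) = 1 − 55/646 = 591/646.

591/646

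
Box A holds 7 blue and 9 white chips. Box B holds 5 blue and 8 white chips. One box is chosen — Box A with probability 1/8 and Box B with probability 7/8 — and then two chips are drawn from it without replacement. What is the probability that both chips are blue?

From Box A: P(both blue) = (7/16)(6/15) = 7/40.
From Box B: P(both blue) = (5/13)(4/12) = 5/39.
Total probability = (1/8)(7/40) + (7/8)(5/39) = 1673/12480.

1673/12480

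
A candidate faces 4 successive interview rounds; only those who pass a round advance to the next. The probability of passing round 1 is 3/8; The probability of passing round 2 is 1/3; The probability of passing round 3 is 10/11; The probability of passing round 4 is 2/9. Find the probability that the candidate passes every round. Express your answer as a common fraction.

The events are sequential, so multiply the conditional probabilities:
P = 3/8 × 1/3 × 10/11 × 2/9 = 60/2376 = 5/198.

5/198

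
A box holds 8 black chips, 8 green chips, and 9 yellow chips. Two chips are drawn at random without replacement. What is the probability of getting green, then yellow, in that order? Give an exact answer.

Multiply the probability of each draw given the previous ones:
P = 8/25 × 9/24 = 72/600 = 3/25.

3/25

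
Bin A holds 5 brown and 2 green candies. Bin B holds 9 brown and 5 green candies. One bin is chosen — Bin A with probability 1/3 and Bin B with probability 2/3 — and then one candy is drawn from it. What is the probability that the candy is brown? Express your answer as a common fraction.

From Bin A: P(brown) = 5/7.
From Bin B: P(brown) = 9/14.
Total probability = (1/3)(5/7) + (2/3)(9/14) = 2/3.

2/3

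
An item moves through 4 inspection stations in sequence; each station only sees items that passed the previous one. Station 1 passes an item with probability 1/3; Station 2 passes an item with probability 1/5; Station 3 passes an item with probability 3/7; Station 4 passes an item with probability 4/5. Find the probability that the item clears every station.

The events are sequential, so multiply the conditional probabilities:
P = 1/3 × 1/5 × 3/7 × 4/5 = 12/525 = 4/175.

4/175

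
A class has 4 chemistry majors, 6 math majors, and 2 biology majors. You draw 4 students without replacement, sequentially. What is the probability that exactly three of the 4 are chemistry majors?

32/495

One ordering (chemistry majors drawn first) has probability 4/12 × 3/11 × 2/10 × 8/9 = 192/11880 = 8/495.
There are C(4,3) = 4 such orderings, each equally likely, so P = 4 × 8/495 = 32/495.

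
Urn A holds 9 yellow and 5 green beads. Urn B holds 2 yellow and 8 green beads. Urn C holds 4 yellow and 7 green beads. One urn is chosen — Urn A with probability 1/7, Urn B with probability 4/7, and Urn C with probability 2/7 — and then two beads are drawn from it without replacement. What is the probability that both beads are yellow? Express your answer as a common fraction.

From Urn A: P(both yellow) = (9/14)(8/13) = 36/91.
From Urn B: P(both yellow) = (2/10)(1/9) = 1/45.
From Urn C: P(both yellow) = (4/11)(3/10) = 6/55.
Total probability = (1/7)(36/91) + (4/7)(1/45) + (2/7)(6/55) = 31652/315315.

31652/315315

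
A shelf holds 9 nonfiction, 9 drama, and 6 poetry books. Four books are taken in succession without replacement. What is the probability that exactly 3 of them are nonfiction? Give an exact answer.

One ordering (nonfiction drawn first) has probability 9/24 × 8/23 × 7/22 × 15/21 = 7560/255024 = 15/506.
There are C(4,3) = 4 such orderings, each equally likely, so P = 4 × 15/506 = 30/253.

30/253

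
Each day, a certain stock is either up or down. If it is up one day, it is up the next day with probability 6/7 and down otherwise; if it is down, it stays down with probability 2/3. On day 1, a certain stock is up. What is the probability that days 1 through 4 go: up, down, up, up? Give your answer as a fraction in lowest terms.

2/49

Day 1 is given. For each transition, use the conditional probability from the current state:
P(down | up) = 1/7; P(up | down) = 1/3; P(up | up) = 6/7.
P = 1/7 × 1/3 × 6/7 = 6/147 = 2/49.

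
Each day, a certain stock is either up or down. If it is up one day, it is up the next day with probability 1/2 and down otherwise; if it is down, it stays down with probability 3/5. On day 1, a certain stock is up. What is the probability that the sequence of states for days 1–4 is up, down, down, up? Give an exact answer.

3/25

Day 1 is given. For each transition, use the conditional probability from the current state:
P(down | up) = 1/2; P(down | down) = 3/5; P(up | down) = 2/5.
P = 1/2 × 3/5 × 2/5 = 6/50 = 3/25.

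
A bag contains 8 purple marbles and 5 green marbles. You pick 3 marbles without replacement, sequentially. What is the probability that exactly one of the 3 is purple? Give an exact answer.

40/143

One ordering (purple drawn first) has probability 8/13 × 5/12 × 4/11 = 160/1716 = 40/429.
There are C(3,1) = 3 such orderings, each equally likely, so P = 3 × 40/429 = 40/143.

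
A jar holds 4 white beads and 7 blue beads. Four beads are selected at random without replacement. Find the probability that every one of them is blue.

P(every draw is blue) = 7/11 × 6/10 × 5/9 × 4/8 = 840/7920 = 7/66.

7/66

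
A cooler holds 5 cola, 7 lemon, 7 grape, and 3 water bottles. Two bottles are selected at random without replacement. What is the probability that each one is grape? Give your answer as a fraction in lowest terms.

P(all grape) = 7/22 × 6/21 = 42/462 = 1/11.

1/11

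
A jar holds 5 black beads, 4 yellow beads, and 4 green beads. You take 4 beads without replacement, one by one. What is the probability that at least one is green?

P(no green) = 9/13 × 8/12 × 7/11 × 6/10 = 3024/17160 = 126/715.
P(at least one) = 1 − 126/715 = 589/715.

589/715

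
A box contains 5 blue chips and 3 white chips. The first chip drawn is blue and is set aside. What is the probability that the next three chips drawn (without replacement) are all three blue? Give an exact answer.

After the first draw, 4 of the remaining 7 chips are blue.
P = 4/7 × 3/6 × 2/5 = 24/210 = 4/35.

4/35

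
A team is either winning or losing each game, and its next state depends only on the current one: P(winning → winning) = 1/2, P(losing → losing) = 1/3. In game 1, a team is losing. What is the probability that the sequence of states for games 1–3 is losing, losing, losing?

Game 1 is given. For each transition, use the conditional probability from the current state:
P(losing | losing) = 1/3; P(losing | losing) = 1/3.
P = 1/3 × 1/3 = 1/9.

1/9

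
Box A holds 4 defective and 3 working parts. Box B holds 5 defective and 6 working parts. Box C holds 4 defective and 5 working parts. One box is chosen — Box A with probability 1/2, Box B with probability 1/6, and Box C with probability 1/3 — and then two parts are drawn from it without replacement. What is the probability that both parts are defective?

From Box A: P(both defective) = (4/7)(3/6) = 2/7.
From Box B: P(both defective) = (5/11)(4/10) = 2/11.
From Box C: P(both defective) = (4/9)(3/8) = 1/6.
Total probability = (1/2)(2/7) + (1/6)(2/11) + (1/3)(1/6) = 317/1386.

317/1386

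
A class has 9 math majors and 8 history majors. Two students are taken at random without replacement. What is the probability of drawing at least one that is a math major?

P(no math majors) = 8/17 × 7/16 = 56/272 = 7/34.
P(at least one) = 1 − 7/34 = 27/34.

27/34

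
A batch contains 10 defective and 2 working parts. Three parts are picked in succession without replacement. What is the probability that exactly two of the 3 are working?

1/22

One ordering (working drawn first) has probability 2/12 × 1/11 × 10/10 = 20/1320 = 1/66.
There are C(3,2) = 3 such orderings, each equally likely, so P = 3 × 1/66 = 1/22.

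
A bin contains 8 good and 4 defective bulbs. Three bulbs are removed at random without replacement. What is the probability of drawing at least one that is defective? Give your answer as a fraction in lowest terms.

41/55

P(no defective) = 8/12 × 7/11 × 6/10 = 336/1320 = 14/55.
P(at least one) = 1 − 14/55 = 41/55.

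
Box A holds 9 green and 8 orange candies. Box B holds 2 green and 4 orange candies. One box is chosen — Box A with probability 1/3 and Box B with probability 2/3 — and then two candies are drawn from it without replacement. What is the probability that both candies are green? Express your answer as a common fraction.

203/1530

From Box A: P(both green) = (9/17)(8/16) = 9/34.
From Box B: P(both green) = (2/6)(1/5) = 1/15.
Total probability = (1/3)(9/34) + (2/3)(1/15) = 203/1530.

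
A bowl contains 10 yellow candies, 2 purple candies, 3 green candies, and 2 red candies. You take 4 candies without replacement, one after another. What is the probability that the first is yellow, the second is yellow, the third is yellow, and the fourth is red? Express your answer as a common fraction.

Multiply the probability of each draw given the previous ones:
P = 10/17 × 9/16 × 8/15 × 2/14 = 1440/57120 = 3/119.

3/119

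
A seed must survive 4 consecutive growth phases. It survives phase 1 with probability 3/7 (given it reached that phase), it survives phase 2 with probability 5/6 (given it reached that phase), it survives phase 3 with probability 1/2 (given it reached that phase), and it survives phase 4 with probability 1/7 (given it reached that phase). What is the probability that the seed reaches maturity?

The events are sequential, so multiply the conditional probabilities:
P = 3/7 × 5/6 × 1/2 × 1/7 = 15/588 = 5/196.

5/196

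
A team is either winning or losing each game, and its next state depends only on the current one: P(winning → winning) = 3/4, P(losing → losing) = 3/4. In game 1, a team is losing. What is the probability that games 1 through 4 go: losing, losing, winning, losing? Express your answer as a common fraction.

3/64

Game 1 is given. For each transition, use the conditional probability from the current state:
P(losing | losing) = 3/4; P(winning | losing) = 1/4; P(losing | winning) = 1/4.
P = 3/4 × 1/4 × 1/4 = 3/64.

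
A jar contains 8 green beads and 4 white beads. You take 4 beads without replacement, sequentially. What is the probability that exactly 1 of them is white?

224/495

One ordering (white drawn first) has probability 4/12 × 8/11 × 7/10 × 6/9 = 1344/11880 = 56/495.
There are C(4,1) = 4 such orderings, each equally likely, so P = 4 × 56/495 = 224/495.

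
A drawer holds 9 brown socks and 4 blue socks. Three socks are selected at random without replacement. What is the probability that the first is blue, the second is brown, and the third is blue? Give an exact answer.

9/143

Each draw changes the counts, so multiply the conditional probabilities along the sequence:
P = 4/13 × 9/12 × 3/11 = 108/1716 = 9/143.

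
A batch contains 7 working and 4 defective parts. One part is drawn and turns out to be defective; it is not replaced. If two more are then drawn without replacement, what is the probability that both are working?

7/15

After the first draw, 7 of the remaining 10 parts are working.
P = 7/10 × 6/9 = 42/90 = 7/15.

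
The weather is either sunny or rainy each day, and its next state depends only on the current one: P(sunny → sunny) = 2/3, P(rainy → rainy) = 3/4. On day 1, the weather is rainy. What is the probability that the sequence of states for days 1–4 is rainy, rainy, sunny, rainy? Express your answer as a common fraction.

1/16

Day 1 is given. For each transition, use the conditional probability from the current state:
P(rainy | rainy) = 3/4; P(sunny | rainy) = 1/4; P(rainy | sunny) = 1/3.
P = 3/4 × 1/4 × 1/3 = 3/48 = 1/16.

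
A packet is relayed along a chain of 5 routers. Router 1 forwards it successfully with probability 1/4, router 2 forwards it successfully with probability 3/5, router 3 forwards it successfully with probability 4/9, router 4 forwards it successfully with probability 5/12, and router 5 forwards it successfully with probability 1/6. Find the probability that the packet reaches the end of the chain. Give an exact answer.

1/216

Multiplying along the chain,
P = 1/4 × 3/5 × 4/9 × 5/12 × 1/6 = 60/12960 = 1/216.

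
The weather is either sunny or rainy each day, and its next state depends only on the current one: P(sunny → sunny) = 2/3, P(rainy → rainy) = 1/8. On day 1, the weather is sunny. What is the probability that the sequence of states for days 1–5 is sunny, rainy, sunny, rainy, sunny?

49/576

Day 1 is given. For each transition, use the conditional probability from the current state:
P(rainy | sunny) = 1/3; P(sunny | rainy) = 7/8; P(rainy | sunny) = 1/3; P(sunny | rainy) = 7/8.
P = 1/3 × 7/8 × 1/3 × 7/8 = 49/576.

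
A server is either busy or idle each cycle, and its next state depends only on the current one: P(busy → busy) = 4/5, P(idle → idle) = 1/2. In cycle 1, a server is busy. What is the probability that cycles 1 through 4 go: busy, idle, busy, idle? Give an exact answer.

Cycle 1 is given. For each transition, use the conditional probability from the current state:
P(idle | busy) = 1/5; P(busy | idle) = 1/2; P(idle | busy) = 1/5.
P = 1/5 × 1/2 × 1/5 = 1/50.

1/50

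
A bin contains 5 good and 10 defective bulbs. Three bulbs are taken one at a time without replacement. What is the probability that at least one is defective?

P(no defective) = 5/15 × 4/14 × 3/13 = 60/2730 = 2/91.
P(at least one) = 1 − 2/91 = 89/91.

89/91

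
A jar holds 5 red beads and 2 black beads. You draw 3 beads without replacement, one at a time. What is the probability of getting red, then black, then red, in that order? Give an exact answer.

4/21

Each draw changes the counts, so multiply the conditional probabilities along the sequence:
P = 5/7 × 2/6 × 4/5 = 40/210 = 4/21.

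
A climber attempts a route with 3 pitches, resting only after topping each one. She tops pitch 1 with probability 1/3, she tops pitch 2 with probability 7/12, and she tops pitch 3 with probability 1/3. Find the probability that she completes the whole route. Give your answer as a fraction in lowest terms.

7/108

The events are sequential, so multiply the conditional probabilities:
P = 1/3 × 7/12 × 1/3 = 7/108.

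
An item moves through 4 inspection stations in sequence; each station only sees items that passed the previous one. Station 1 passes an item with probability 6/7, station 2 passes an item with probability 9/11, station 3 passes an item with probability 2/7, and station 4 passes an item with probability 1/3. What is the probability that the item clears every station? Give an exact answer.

36/539

The events are sequential, so multiply the conditional probabilities:
P = 6/7 × 9/11 × 2/7 × 1/3 = 108/1617 = 36/539.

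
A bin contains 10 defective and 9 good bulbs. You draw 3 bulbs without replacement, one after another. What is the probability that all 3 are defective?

40/323

P(every draw is defective) = 10/19 × 9/18 × 8/17 = 720/5814 = 40/323.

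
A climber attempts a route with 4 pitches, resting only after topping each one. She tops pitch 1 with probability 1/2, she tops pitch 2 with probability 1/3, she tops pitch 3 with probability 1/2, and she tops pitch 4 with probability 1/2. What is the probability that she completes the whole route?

1/24

The events are sequential, so multiply the conditional probabilities:
P = 1/2 × 1/3 × 1/2 × 1/2 = 1/24.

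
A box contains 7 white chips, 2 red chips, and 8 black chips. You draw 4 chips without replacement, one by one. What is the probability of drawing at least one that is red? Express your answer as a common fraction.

P(no red) = 15/17 × 14/16 × 13/15 × 12/14 = 32760/57120 = 39/68.
P(at least one) = 1 − 39/68 = 29/68.

29/68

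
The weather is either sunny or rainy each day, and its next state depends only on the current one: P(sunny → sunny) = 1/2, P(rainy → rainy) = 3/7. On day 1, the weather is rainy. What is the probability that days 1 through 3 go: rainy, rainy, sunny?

Day 1 is given. For each transition, use the conditional probability from the current state:
P(rainy | rainy) = 3/7; P(sunny | rainy) = 4/7.
P = 3/7 × 4/7 = 12/49.

12/49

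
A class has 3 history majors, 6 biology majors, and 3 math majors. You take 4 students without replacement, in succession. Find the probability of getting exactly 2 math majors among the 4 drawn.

One ordering (math majors drawn first) has probability 3/12 × 2/11 × 9/10 × 8/9 = 432/11880 = 2/55.
There are C(4,2) = 6 such orderings, each equally likely, so P = 6 × 2/55 = 12/55.

12/55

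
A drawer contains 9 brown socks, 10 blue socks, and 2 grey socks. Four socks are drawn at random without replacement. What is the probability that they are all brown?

2/95

P(every draw is brown) = 9/21 × 8/20 × 7/19 × 6/18 = 3024/143640 = 2/95.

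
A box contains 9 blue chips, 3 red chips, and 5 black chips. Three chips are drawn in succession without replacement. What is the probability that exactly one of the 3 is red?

273/680

One ordering (red drawn first) has probability 3/17 × 14/16 × 13/15 = 546/4080 = 91/680.
There are C(3,1) = 3 such orderings, each equally likely, so P = 3 × 91/680 = 273/680.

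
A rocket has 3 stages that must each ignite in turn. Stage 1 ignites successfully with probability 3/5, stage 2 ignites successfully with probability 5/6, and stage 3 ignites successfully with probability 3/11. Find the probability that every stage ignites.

3/22

Multiplying along the chain,
P = 3/5 × 5/6 × 3/11 = 45/330 = 3/22.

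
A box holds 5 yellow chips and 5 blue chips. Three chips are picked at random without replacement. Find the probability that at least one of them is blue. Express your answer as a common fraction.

11/12

P(no blue) = 5/10 × 4/9 × 3/8 = 60/720 = 1/12.
P(at least one) = 1 − 1/12 = 11/12.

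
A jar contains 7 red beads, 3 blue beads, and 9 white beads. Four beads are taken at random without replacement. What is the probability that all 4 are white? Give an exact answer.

P(all white) = 9/19 × 8/18 × 7/17 × 6/16 = 3024/93024 = 21/646.

21/646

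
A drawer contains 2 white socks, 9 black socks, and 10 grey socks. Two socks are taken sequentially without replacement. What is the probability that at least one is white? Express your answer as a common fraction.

P(no white) = 19/21 × 18/20 = 342/420 = 57/70.
P(at least one) = 1 − 57/70 = 13/70.

13/70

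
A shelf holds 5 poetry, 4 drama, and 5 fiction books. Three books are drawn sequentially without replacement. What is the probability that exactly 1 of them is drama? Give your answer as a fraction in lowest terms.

One ordering (drama drawn first) has probability 4/14 × 10/13 × 9/12 = 360/2184 = 15/91.
There are C(3,1) = 3 such orderings, each equally likely, so P = 3 × 15/91 = 45/91.

45/91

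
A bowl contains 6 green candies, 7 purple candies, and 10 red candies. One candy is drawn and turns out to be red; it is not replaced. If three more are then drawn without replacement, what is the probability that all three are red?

With the first candy removed, 9 red remain out of 22.
P = 9/22 × 8/21 × 7/20 = 504/9240 = 3/55.

3/55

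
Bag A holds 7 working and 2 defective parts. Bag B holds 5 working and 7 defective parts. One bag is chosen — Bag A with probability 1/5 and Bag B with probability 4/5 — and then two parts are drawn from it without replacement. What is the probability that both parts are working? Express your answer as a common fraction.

From Bag A: P(both working) = (7/9)(6/8) = 7/12.
From Bag B: P(both working) = (5/12)(4/11) = 5/33.
Total probability = (1/5)(7/12) + (4/5)(5/33) = 157/660.

157/660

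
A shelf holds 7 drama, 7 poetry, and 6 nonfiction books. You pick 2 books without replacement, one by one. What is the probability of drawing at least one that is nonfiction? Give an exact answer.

P(no nonfiction) = 14/20 × 13/19 = 182/380 = 91/190.
P(at least one) = 1 − 91/190 = 99/190.

99/190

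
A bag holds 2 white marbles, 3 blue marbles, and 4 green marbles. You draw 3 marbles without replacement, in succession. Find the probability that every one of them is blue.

1/84

P(every draw is blue) = 3/9 × 2/8 × 1/7 = 6/504 = 1/84.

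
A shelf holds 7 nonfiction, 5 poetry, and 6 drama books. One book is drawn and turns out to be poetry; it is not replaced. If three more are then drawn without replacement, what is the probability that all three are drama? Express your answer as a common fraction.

After the first draw, 6 of the remaining 17 books are drama.
P = 6/17 × 5/16 × 4/15 = 120/4080 = 1/34.

1/34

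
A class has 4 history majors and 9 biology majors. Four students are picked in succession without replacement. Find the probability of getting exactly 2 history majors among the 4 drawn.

216/715

One ordering (history majors drawn first) has probability 4/13 × 3/12 × 9/11 × 8/10 = 864/17160 = 36/715.
There are C(4,2) = 6 such orderings, each equally likely, so P = 6 × 36/715 = 216/715.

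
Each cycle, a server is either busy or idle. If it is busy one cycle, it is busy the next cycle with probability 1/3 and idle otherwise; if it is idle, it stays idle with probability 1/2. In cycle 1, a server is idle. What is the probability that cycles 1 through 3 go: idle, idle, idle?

1/4

Cycle 1 is given. For each transition, use the conditional probability from the current state:
P(idle | idle) = 1/2; P(idle | idle) = 1/2.
P = 1/2 × 1/2 = 1/4.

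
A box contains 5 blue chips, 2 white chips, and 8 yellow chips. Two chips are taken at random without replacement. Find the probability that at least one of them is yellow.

P(no yellow) = 7/15 × 6/14 = 42/210 = 1/5.
P(at least one) = 1 − 1/5 = 4/5.

4/5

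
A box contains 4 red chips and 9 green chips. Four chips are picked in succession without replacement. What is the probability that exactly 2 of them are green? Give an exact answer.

216/715

One ordering (green drawn first) has probability 9/13 × 8/12 × 4/11 × 3/10 = 864/17160 = 36/715.
There are C(4,2) = 6 such orderings, each equally likely, so P = 6 × 36/715 = 216/715.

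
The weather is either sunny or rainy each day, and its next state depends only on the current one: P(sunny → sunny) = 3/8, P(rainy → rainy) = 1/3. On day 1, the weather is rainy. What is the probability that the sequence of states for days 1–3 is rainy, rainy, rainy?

1/9

Day 1 is given. For each transition, use the conditional probability from the current state:
P(rainy | rainy) = 1/3; P(rainy | rainy) = 1/3.
P = 1/3 × 1/3 = 1/9.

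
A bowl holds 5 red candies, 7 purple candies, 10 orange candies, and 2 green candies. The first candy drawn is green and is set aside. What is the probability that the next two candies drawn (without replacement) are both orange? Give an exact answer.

With the first candy removed, 10 orange remain out of 23.
P = 10/23 × 9/22 = 90/506 = 45/253.

45/253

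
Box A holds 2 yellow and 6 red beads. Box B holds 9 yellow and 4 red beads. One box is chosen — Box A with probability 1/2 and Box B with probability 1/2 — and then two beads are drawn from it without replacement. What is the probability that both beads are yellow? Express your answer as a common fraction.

181/728

From Box A: P(both yellow) = (2/8)(1/7) = 1/28.
From Box B: P(both yellow) = (9/13)(8/12) = 6/13.
Total probability = (1/2)(1/28) + (1/2)(6/13) = 181/728.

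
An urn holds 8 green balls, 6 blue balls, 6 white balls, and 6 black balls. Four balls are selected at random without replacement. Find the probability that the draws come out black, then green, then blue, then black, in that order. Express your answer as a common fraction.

6/1495

Multiply the probability of each draw given the previous ones:
P = 6/26 × 8/25 × 6/24 × 5/23 = 1440/358800 = 6/1495.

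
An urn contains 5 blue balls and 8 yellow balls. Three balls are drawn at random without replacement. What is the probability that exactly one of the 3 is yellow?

One ordering (yellow drawn first) has probability 8/13 × 5/12 × 4/11 = 160/1716 = 40/429.
There are C(3,1) = 3 such orderings, each equally likely, so P = 3 × 40/429 = 40/143.

40/143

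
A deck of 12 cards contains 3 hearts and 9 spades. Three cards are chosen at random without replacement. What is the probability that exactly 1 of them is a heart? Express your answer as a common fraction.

27/55

One ordering (a heart drawn first) has probability 3/12 × 9/11 × 8/10 = 216/1320 = 9/55.
There are C(3,1) = 3 such orderings, each equally likely, so P = 3 × 9/55 = 27/55.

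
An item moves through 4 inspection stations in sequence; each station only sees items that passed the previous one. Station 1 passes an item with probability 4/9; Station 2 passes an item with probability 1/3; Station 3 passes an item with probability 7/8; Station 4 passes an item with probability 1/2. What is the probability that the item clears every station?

The events are sequential, so multiply the conditional probabilities:
P = 4/9 × 1/3 × 7/8 × 1/2 = 28/432 = 7/108.

7/108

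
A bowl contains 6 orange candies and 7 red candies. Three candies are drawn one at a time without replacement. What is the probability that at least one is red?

133/143

P(no red) = 6/13 × 5/12 × 4/11 = 120/1716 = 10/143.
P(at least one) = 1 − 10/143 = 133/143.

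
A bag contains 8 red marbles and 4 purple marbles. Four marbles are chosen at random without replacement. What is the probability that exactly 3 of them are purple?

32/495

One ordering (purple drawn first) has probability 4/12 × 3/11 × 2/10 × 8/9 = 192/11880 = 8/495.
There are C(4,3) = 4 such orderings, each equally likely, so P = 4 × 8/495 = 32/495.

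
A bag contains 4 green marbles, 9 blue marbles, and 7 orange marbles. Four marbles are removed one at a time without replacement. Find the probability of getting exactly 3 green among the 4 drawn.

One ordering (green drawn first) has probability 4/20 × 3/19 × 2/18 × 16/17 = 384/116280 = 16/4845.
There are C(4,3) = 4 such orderings, each equally likely, so P = 4 × 16/4845 = 64/4845.

64/4845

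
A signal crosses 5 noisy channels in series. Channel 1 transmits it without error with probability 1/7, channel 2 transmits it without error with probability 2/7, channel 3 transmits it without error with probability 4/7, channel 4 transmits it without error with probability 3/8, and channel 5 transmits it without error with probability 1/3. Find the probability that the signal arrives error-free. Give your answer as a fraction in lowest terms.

1/343

Each stage is reached only if all earlier stages succeed, so
P = 1/7 × 2/7 × 4/7 × 3/8 × 1/3 = 24/8232 = 1/343.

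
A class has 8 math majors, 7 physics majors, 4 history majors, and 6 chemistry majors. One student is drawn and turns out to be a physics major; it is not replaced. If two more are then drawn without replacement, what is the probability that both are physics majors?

5/92

After the first draw, 6 of the remaining 24 students are physics majors.
P = 6/24 × 5/23 = 30/552 = 5/92.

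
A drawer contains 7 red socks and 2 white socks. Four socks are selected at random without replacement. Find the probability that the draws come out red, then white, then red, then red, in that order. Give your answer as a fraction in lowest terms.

Chain rule:
P = 7/9 × 2/8 × 6/7 × 5/6 = 420/3024 = 5/36.

5/36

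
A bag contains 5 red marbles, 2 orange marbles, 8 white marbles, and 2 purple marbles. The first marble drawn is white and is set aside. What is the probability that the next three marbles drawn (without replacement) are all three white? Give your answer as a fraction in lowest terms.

1/16

After the first draw, 7 of the remaining 16 marbles are white.
P = 7/16 × 6/15 × 5/14 = 210/3360 = 1/16.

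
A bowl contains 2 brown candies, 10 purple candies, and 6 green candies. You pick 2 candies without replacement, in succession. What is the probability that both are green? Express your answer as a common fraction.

5/51

P(every draw is green) = 6/18 × 5/17 = 30/306 = 5/51.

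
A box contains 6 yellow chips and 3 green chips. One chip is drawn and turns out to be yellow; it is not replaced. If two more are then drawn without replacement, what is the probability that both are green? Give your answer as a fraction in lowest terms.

After the first draw, 3 of the remaining 8 chips are green.
P = 3/8 × 2/7 = 6/56 = 3/28.

3/28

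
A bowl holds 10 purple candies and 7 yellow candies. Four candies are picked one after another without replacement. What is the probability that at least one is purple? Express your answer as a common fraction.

67/68

P(no purple) = 7/17 × 6/16 × 5/15 × 4/14 = 840/57120 = 1/68.
P(at least one) = 1 − 1/68 = 67/68.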